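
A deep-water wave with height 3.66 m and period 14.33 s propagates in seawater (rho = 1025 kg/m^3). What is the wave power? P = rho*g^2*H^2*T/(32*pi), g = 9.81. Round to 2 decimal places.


P = rho * g^2 * H^2 * T / (32 * pi)
P = 1025 * 9.81^2 * 3.66^2 * 14.33 / (32 * pi)
P = 1025 * 96.2361 * 13.3956 * 14.33 / 100.53096
P = 188352.07 W/m

188352.07


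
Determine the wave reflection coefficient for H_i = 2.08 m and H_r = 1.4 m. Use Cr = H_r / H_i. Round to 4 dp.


Cr = H_r / H_i
Cr = 1.4 / 2.08
Cr = 0.6731

0.6731


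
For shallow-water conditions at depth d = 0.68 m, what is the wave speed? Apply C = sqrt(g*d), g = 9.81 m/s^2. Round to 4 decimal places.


Using the shallow-water approximation:
C = sqrt(g * d) = sqrt(9.81 * 0.68)
C = sqrt(6.6708)
C = 2.5828 m/s

2.5828


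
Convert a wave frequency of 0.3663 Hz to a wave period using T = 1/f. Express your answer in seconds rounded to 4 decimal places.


T = 1 / f
T = 1 / 0.3663
T = 2.7300 s

2.7300


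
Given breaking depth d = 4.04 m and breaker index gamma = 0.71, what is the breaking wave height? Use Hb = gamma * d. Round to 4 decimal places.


Hb = gamma * d
Hb = 0.71 * 4.04
Hb = 2.8684 m

2.8684


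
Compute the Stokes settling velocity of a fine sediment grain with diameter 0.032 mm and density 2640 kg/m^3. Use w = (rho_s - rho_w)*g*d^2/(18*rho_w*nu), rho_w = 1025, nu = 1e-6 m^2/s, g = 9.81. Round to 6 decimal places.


w = (rho_s - rho_w) * g * d^2 / (18 * rho_w * nu)
d = 0.032 mm = 0.000032 m
rho_s - rho_w = 2640 - 1025 = 1615
Numerator = 1615 * 9.81 * (0.000032)^2 = 0.000016223386
Denominator = 18 * 1025 * 1e-6 = 0.018450
w = 0.000879 m/s

0.000879


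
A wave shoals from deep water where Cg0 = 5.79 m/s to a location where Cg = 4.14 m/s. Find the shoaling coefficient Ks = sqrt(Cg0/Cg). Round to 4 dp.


Ks = sqrt(Cg0 / Cg)
Ks = sqrt(5.79 / 4.14)
Ks = sqrt(1.3986)
Ks = 1.1826

1.1826


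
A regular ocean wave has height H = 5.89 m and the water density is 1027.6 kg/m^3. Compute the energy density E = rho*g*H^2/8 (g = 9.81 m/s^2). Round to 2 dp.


E = (1/8) * rho * g * H^2
E = (1/8) * 1027.6 * 9.81 * 5.89^2
E = 0.125 * 1027.6 * 9.81 * 34.6921
E = 43715.32 J/m^2

43715.32


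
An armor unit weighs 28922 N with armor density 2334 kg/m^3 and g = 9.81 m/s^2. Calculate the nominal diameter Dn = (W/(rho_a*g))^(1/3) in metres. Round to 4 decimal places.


V = W / (rho_a * g)
V = 28922 / (2334 * 9.81)
V = 28922 / 22896.54
V = 1.263160 m^3
Dn = V^(1/3) = 1.263160^(1/3)
Dn = 1.0810 m

1.0810


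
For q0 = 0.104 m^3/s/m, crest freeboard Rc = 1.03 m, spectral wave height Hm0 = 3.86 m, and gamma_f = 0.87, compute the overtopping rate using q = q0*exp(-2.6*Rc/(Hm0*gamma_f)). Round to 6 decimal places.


q = q0 * exp(-2.6 * Rc / (Hm0 * gamma_f))
Exponent = -2.6 * 1.03 / (3.86 * 0.87)
= -2.6 * 1.03 / 3.3582
= -0.797451
exp(-0.797451) = 0.450476
q = 0.104 * 0.450476
q = 0.046849 m^3/s/m

0.046849


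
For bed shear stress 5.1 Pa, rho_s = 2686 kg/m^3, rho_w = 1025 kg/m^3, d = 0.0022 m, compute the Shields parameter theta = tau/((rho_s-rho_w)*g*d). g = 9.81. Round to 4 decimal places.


theta = tau / ((rho_s - rho_w) * g * d)
rho_s - rho_w = 2686 - 1025 = 1661
Denominator = 1661 * 9.81 * 0.0022 = 35.847702
theta = 5.1 / 35.847702
theta = 0.1423

0.1423


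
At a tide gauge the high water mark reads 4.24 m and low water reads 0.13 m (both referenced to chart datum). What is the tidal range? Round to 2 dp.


Tidal range = High water - Low water
Tidal range = 4.24 - (0.13)
Tidal range = 4.11 m

4.11


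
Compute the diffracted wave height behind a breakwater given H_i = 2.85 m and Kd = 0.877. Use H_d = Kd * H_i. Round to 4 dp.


H_d = Kd * H_i
H_d = 0.877 * 2.85
H_d = 2.4995 m

2.4995


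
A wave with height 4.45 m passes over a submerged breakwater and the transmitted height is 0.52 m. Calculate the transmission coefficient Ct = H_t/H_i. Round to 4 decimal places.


Ct = H_t / H_i
Ct = 0.52 / 4.45
Ct = 0.1169

0.1169


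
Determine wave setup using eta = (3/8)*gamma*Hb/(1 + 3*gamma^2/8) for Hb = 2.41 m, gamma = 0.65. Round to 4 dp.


eta = (3/8) * gamma * Hb / (1 + 3*gamma^2/8)
Numerator = (3/8) * 0.65 * 2.41 = 0.587438
Denominator = 1 + 3*0.65^2/8 = 1 + 0.158438 = 1.158438
eta = 0.587438 / 1.158438
eta = 0.5071 m

0.5071


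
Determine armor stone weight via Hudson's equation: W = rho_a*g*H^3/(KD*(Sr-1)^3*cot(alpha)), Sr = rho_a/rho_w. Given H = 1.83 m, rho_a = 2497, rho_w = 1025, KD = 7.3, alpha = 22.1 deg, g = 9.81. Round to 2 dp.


Sr = rho_a / rho_w = 2497 / 1025 = 2.436098
(Sr - 1) = 1.436098
(Sr - 1)^3 = 2.961773
cot(22.1) = 1 / tan(22.1) = 1 / 0.406058 = 2.462703
Numerator = 2497 * 9.81 * 1.83^3 = 150120.7823
Denominator = 7.3 * 2.961773 * 2.462703 = 53.245969
W = 150120.7823 / 53.245969
W = 2819.38 N

2819.38


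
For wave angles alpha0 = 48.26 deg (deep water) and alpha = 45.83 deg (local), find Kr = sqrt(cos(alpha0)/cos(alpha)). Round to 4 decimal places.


Kr = sqrt(cos(alpha0) / cos(alpha))
cos(48.26) = 0.665751
cos(45.83) = 0.696790
Kr = sqrt(0.665751 / 0.696790)
Kr = sqrt(0.955455)
Kr = 0.9775

0.9775


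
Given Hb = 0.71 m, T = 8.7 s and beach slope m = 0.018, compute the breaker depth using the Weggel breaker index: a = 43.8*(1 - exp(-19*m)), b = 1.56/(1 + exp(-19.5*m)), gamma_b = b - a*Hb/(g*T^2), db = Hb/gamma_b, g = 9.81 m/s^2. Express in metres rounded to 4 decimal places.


a = 43.8 * (1 - exp(-19 * m))
exp(-19 * 0.018) = exp(-0.3420) = 0.710348
a = 43.8 * (1 - 0.710348) = 12.686749
b = 1.56 / (1 + exp(-19.5 * m))
exp(-19.5 * 0.018) = exp(-0.3510) = 0.703984
b = 1.56 / (1 + 0.703984) = 0.915502
Hb / (g * T^2) = 0.71 / (9.81 * 8.7^2) = 0.71 / 742.5189 = 0.00095620
gamma_b = b - a * Hb/(g*T^2) = 0.915502 - 12.686749 * 0.00095620 = 0.903371
db = Hb / gamma_b = 0.71 / 0.903371
db = 0.7859 m

0.7859


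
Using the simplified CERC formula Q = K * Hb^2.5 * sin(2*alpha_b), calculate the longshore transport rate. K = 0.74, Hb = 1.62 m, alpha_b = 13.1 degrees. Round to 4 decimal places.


Q = K * Hb^2.5 * sin(2 * alpha_b)
Hb^2.5 = 1.62^2.5 = 3.340316
sin(2 * 13.1) = sin(26.2) = 0.441506
Q = 0.74 * 3.340316 * 0.441506
Q = 1.0913 m^3/s

1.0913


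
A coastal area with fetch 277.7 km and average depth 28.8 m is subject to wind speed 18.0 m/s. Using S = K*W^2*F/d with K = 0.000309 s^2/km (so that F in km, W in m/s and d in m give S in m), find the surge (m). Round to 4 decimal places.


S = K * W^2 * F / d
W^2 = 18.0^2 = 324.00
S = 0.000309 * 324.00 * 277.7 / 28.8
Numerator = 0.000309 * 324.00 * 277.7 = 27.802213
S = 27.802213 / 28.8 = 0.9654 m

0.9654


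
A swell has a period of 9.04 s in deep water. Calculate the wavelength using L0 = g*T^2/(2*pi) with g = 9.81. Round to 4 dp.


L0 = g * T^2 / (2 * pi)
L0 = 9.81 * 9.04^2 / (2 * pi)
L0 = 9.81 * 81.7216 / 6.28319
L0 = 801.6889 / 6.28319
L0 = 127.5928 m

127.5928


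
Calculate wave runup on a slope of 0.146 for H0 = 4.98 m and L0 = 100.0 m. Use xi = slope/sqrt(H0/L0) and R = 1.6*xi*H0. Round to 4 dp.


xi = slope / sqrt(H0/L0)
H0/L0 = 4.98/100.0 = 0.049800
sqrt(0.049800) = 0.223159
xi = 0.146 / 0.223159 = 0.654242
R = 1.6 * xi * H0 = 1.6 * 0.654242 * 4.98
R = 5.2130 m

5.2130


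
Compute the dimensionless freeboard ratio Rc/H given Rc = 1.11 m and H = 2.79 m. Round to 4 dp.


Relative freeboard = Rc / H
= 1.11 / 2.79
= 0.3978

0.3978


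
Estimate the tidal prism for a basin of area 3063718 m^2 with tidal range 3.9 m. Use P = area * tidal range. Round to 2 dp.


Tidal prism = Area * Tidal range
P = 3063718 * 3.9
P = 11948500.20 m^3

11948500.20


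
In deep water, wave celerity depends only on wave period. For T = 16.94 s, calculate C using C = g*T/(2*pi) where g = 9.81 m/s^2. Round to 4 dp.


We use the deep-water celerity formula:
C = g * T / (2 * pi)
C = 9.81 * 16.94 / (2 * 3.14159...)
C = 166.181400 / 6.283185
C = 26.4486 m/s

26.4486


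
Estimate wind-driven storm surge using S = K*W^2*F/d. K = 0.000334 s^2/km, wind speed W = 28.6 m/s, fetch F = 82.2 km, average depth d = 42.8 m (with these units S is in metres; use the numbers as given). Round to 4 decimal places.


S = K * W^2 * F / d
W^2 = 28.6^2 = 817.96
S = 0.000334 * 817.96 * 82.2 / 42.8
Numerator = 0.000334 * 817.96 * 82.2 = 22.456928
S = 22.456928 / 42.8 = 0.5247 m

0.5247


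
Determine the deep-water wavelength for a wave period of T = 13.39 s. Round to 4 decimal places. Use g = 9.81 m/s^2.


L0 = g * T^2 / (2 * pi)
L0 = 9.81 * 13.39^2 / (2 * pi)
L0 = 9.81 * 179.2921 / 6.28319
L0 = 1758.8555 / 6.28319
L0 = 279.9305 m

279.9305


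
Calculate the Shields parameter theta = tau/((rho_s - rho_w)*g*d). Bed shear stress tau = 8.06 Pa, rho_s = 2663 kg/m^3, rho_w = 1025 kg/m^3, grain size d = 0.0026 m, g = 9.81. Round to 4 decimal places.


theta = tau / ((rho_s - rho_w) * g * d)
rho_s - rho_w = 2663 - 1025 = 1638
Denominator = 1638 * 9.81 * 0.0026 = 41.778828
theta = 8.06 / 41.778828
theta = 0.1929

0.1929


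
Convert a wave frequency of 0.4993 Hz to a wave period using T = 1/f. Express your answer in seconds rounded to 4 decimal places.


T = 1 / f
T = 1 / 0.4993
T = 2.0028 s

2.0028


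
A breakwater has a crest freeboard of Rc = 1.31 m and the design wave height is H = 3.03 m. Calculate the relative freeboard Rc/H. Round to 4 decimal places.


Relative freeboard = Rc / H
= 1.31 / 3.03
= 0.4323

0.4323


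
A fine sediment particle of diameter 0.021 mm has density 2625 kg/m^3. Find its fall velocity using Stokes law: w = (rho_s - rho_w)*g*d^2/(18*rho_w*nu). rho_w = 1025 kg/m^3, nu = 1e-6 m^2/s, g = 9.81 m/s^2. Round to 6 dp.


w = (rho_s - rho_w) * g * d^2 / (18 * rho_w * nu)
d = 0.021 mm = 0.000021 m
rho_s - rho_w = 2625 - 1025 = 1600
Numerator = 1600 * 9.81 * (0.000021)^2 = 0.000006921936
Denominator = 18 * 1025 * 1e-6 = 0.018450
w = 0.000375 m/s

0.000375


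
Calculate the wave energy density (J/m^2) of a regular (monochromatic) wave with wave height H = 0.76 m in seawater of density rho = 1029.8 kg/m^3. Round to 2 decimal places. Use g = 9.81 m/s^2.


E = (1/8) * rho * g * H^2
E = (1/8) * 1029.8 * 9.81 * 0.76^2
E = 0.125 * 1029.8 * 9.81 * 0.5776
E = 729.39 J/m^2

729.39


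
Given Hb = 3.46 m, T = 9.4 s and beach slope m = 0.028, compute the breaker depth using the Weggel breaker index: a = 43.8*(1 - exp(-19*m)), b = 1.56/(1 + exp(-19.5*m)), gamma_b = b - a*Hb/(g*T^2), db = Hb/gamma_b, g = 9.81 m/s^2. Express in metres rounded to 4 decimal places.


a = 43.8 * (1 - exp(-19 * m))
exp(-19 * 0.028) = exp(-0.5320) = 0.587429
a = 43.8 * (1 - 0.587429) = 18.070613
b = 1.56 / (1 + exp(-19.5 * m))
exp(-19.5 * 0.028) = exp(-0.5460) = 0.579262
b = 1.56 / (1 + 0.579262) = 0.987803
Hb / (g * T^2) = 3.46 / (9.81 * 9.4^2) = 3.46 / 866.8116 = 0.00399164
gamma_b = b - a * Hb/(g*T^2) = 0.987803 - 18.070613 * 0.00399164 = 0.915672
db = Hb / gamma_b = 3.46 / 0.915672
db = 3.7786 m

3.7786


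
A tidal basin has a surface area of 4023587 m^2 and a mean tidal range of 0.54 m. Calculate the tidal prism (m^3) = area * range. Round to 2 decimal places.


Tidal prism = Area * Tidal range
P = 4023587 * 0.54
P = 2172736.98 m^3

2172736.98


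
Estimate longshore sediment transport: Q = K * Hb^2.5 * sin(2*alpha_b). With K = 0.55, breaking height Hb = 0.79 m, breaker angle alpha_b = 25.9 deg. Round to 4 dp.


Q = K * Hb^2.5 * sin(2 * alpha_b)
Hb^2.5 = 0.79^2.5 = 0.554712
sin(2 * 25.9) = sin(51.8) = 0.785857
Q = 0.55 * 0.554712 * 0.785857
Q = 0.2398 m^3/s

0.2398


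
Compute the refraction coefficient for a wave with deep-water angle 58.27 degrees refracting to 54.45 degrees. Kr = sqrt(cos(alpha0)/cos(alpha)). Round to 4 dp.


Kr = sqrt(cos(alpha0) / cos(alpha))
cos(58.27) = 0.525917
cos(54.45) = 0.581413
Kr = sqrt(0.525917 / 0.581413)
Kr = sqrt(0.904550)
Kr = 0.9511

0.9511


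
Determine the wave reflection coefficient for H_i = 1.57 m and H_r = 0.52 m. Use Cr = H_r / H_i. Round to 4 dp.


Cr = H_r / H_i
Cr = 0.52 / 1.57
Cr = 0.3312

0.3312


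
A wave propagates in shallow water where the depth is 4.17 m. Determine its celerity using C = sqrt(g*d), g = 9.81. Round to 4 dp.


Using the shallow-water approximation:
C = sqrt(g * d) = sqrt(9.81 * 4.17)
C = sqrt(40.9077)
C = 6.3959 m/s

6.3959


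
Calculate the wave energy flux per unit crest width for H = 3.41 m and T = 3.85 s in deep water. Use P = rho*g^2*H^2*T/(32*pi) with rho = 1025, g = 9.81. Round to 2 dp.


P = rho * g^2 * H^2 * T / (32 * pi)
P = 1025 * 9.81^2 * 3.41^2 * 3.85 / (32 * pi)
P = 1025 * 96.2361 * 11.6281 * 3.85 / 100.53096
P = 43927.00 W/m

43927.00


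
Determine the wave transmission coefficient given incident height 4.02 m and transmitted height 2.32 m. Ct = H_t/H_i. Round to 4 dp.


Ct = H_t / H_i
Ct = 2.32 / 4.02
Ct = 0.5771

0.5771


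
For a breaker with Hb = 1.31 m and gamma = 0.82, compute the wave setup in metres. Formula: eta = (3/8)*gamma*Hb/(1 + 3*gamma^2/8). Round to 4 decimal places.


eta = (3/8) * gamma * Hb / (1 + 3*gamma^2/8)
Numerator = (3/8) * 0.82 * 1.31 = 0.402825
Denominator = 1 + 3*0.82^2/8 = 1 + 0.252150 = 1.252150
eta = 0.402825 / 1.252150
eta = 0.3217 m

0.3217


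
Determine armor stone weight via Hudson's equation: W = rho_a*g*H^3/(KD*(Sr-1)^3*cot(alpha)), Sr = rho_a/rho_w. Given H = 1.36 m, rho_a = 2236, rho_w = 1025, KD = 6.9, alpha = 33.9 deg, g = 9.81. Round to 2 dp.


Sr = rho_a / rho_w = 2236 / 1025 = 2.181463
(Sr - 1) = 1.181463
(Sr - 1)^3 = 1.649153
cot(33.9) = 1 / tan(33.9) = 1 / 0.671972 = 1.488157
Numerator = 2236 * 9.81 * 1.36^3 = 55176.9298
Denominator = 6.9 * 1.649153 * 1.488157 = 16.933966
W = 55176.9298 / 16.933966
W = 3258.36 N

3258.36


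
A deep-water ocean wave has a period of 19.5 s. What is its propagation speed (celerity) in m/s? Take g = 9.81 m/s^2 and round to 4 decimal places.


We use the deep-water celerity formula:
C = g * T / (2 * pi)
C = 9.81 * 19.5 / (2 * 3.14159...)
C = 191.295000 / 6.283185
C = 30.4455 m/s

30.4455


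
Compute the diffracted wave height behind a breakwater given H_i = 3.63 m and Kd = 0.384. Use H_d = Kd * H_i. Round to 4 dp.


H_d = Kd * H_i
H_d = 0.384 * 3.63
H_d = 1.3939 m

1.3939


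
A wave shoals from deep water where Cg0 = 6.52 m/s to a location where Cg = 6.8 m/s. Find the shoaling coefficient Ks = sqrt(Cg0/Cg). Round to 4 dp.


Ks = sqrt(Cg0 / Cg)
Ks = sqrt(6.52 / 6.8)
Ks = sqrt(0.9588)
Ks = 0.9792

0.9792


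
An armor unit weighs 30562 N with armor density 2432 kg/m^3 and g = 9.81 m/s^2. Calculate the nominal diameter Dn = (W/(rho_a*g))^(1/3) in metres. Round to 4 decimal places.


V = W / (rho_a * g)
V = 30562 / (2432 * 9.81)
V = 30562 / 23857.92
V = 1.281000 m^3
Dn = V^(1/3) = 1.281000^(1/3)
Dn = 1.0860 m

1.0860


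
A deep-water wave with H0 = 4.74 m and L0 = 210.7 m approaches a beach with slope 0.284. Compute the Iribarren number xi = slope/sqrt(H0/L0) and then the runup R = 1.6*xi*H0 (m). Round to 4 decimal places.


xi = slope / sqrt(H0/L0)
H0/L0 = 4.74/210.7 = 0.022496
sqrt(0.022496) = 0.149988
xi = 0.284 / 0.149988 = 1.893483
R = 1.6 * xi * H0 = 1.6 * 1.893483 * 4.74
R = 14.3602 m

14.3602


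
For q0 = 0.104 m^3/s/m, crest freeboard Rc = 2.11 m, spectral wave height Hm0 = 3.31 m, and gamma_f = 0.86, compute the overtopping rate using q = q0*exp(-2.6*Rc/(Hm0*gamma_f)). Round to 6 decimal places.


q = q0 * exp(-2.6 * Rc / (Hm0 * gamma_f))
Exponent = -2.6 * 2.11 / (3.31 * 0.86)
= -2.6 * 2.11 / 2.8466
= -1.927211
exp(-1.927211) = 0.145554
q = 0.104 * 0.145554
q = 0.015138 m^3/s/m

0.015138


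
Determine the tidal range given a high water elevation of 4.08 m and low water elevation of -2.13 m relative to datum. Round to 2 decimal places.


Tidal range = High water - Low water
Tidal range = 4.08 - (-2.13)
Tidal range = 6.21 m

6.21


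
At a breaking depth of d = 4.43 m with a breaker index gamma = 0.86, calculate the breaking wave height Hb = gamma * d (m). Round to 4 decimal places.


Hb = gamma * d
Hb = 0.86 * 4.43
Hb = 3.8098 m

3.8098


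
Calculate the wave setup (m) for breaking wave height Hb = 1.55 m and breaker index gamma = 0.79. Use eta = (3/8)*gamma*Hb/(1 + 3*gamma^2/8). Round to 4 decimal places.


eta = (3/8) * gamma * Hb / (1 + 3*gamma^2/8)
Numerator = (3/8) * 0.79 * 1.55 = 0.459188
Denominator = 1 + 3*0.79^2/8 = 1 + 0.234038 = 1.234038
eta = 0.459188 / 1.234038
eta = 0.3721 m

0.3721


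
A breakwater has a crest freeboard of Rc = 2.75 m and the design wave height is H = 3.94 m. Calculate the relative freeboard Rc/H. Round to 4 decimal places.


Relative freeboard = Rc / H
= 2.75 / 3.94
= 0.6980

0.6980


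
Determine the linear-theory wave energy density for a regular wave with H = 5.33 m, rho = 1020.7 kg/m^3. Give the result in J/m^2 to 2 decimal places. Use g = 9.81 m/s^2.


E = (1/8) * rho * g * H^2
E = (1/8) * 1020.7 * 9.81 * 5.33^2
E = 0.125 * 1020.7 * 9.81 * 28.4089
E = 35557.53 J/m^2

35557.53


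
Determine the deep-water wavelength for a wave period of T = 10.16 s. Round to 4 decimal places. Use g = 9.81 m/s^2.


L0 = g * T^2 / (2 * pi)
L0 = 9.81 * 10.16^2 / (2 * pi)
L0 = 9.81 * 103.2256 / 6.28319
L0 = 1012.6431 / 6.28319
L0 = 161.1672 m

161.1672


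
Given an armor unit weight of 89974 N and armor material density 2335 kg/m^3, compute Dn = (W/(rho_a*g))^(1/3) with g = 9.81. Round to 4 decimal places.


V = W / (rho_a * g)
V = 89974 / (2335 * 9.81)
V = 89974 / 22906.35
V = 3.927906 m^3
Dn = V^(1/3) = 3.927906^(1/3)
Dn = 1.5778 m

1.5778


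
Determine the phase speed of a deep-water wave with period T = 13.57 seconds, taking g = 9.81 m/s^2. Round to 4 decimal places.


We use the deep-water celerity formula:
C = g * T / (2 * pi)
C = 9.81 * 13.57 / (2 * 3.14159...)
C = 133.121700 / 6.283185
C = 21.1870 m/s

21.1870


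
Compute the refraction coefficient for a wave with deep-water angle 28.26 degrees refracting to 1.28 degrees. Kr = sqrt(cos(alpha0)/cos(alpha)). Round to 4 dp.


Kr = sqrt(cos(alpha0) / cos(alpha))
cos(28.26) = 0.880808
cos(1.28) = 0.999750
Kr = sqrt(0.880808 / 0.999750)
Kr = sqrt(0.881028)
Kr = 0.9386

0.9386


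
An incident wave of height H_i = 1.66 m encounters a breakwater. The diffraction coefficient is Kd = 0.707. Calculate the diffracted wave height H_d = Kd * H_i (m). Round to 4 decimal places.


H_d = Kd * H_i
H_d = 0.707 * 1.66
H_d = 1.1736 m

1.1736


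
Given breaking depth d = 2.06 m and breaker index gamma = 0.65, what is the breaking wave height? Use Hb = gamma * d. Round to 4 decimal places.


Hb = gamma * d
Hb = 0.65 * 2.06
Hb = 1.3390 m

1.3390


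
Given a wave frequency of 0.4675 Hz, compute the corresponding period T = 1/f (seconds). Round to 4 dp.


T = 1 / f
T = 1 / 0.4675
T = 2.1390 s

2.1390


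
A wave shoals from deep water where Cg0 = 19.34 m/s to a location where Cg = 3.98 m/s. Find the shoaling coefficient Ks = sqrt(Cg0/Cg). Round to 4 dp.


Ks = sqrt(Cg0 / Cg)
Ks = sqrt(19.34 / 3.98)
Ks = sqrt(4.8593)
Ks = 2.2044

2.2044


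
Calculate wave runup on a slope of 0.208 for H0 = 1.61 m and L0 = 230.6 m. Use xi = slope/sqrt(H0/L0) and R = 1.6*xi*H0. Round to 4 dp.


xi = slope / sqrt(H0/L0)
H0/L0 = 1.61/230.6 = 0.006982
sqrt(0.006982) = 0.083557
xi = 0.208 / 0.083557 = 2.489316
R = 1.6 * xi * H0 = 1.6 * 2.489316 * 1.61
R = 6.4125 m

6.4125


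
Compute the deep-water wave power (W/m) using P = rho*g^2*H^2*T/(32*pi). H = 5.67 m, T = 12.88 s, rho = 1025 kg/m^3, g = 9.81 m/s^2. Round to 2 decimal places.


P = rho * g^2 * H^2 * T / (32 * pi)
P = 1025 * 9.81^2 * 5.67^2 * 12.88 / (32 * pi)
P = 1025 * 96.2361 * 32.1489 * 12.88 / 100.53096
P = 406297.37 W/m

406297.37


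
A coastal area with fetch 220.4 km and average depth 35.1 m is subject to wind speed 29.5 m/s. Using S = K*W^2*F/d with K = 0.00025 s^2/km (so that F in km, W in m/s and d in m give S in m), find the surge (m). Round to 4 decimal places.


S = K * W^2 * F / d
W^2 = 29.5^2 = 870.25
S = 0.00025 * 870.25 * 220.4 / 35.1
Numerator = 0.00025 * 870.25 * 220.4 = 47.950775
S = 47.950775 / 35.1 = 1.3661 m

1.3661


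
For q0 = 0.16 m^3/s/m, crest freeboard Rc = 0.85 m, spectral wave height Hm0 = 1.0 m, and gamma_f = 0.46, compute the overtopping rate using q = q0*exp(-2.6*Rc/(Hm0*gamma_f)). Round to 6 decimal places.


q = q0 * exp(-2.6 * Rc / (Hm0 * gamma_f))
Exponent = -2.6 * 0.85 / (1.0 * 0.46)
= -2.6 * 0.85 / 0.4600
= -4.804348
exp(-4.804348) = 0.008194
q = 0.16 * 0.008194
q = 0.001311 m^3/s/m

0.001311


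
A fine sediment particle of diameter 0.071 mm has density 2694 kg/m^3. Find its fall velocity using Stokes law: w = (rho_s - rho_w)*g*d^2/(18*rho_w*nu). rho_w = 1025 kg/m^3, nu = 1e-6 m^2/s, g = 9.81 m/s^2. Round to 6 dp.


w = (rho_s - rho_w) * g * d^2 / (18 * rho_w * nu)
d = 0.071 mm = 0.000071 m
rho_s - rho_w = 2694 - 1025 = 1669
Numerator = 1669 * 9.81 * (0.000071)^2 = 0.000082535738
Denominator = 18 * 1025 * 1e-6 = 0.018450
w = 0.004473 m/s

0.004473


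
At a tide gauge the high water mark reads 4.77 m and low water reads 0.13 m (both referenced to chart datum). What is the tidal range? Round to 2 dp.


Tidal range = High water - Low water
Tidal range = 4.77 - (0.13)
Tidal range = 4.64 m

4.64


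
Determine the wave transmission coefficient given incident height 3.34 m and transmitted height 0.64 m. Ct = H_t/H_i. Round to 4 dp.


Ct = H_t / H_i
Ct = 0.64 / 3.34
Ct = 0.1916

0.1916


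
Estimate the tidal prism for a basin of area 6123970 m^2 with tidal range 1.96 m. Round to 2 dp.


Tidal prism = Area * Tidal range
P = 6123970 * 1.96
P = 12002981.20 m^3

12002981.20


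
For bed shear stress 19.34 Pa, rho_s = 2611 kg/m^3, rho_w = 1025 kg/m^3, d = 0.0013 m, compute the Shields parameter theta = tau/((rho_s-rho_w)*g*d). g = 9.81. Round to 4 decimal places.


theta = tau / ((rho_s - rho_w) * g * d)
rho_s - rho_w = 2611 - 1025 = 1586
Denominator = 1586 * 9.81 * 0.0013 = 20.226258
theta = 19.34 / 20.226258
theta = 0.9562

0.9562


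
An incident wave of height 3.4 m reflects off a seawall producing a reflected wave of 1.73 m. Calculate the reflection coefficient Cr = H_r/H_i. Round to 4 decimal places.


Cr = H_r / H_i
Cr = 1.73 / 3.4
Cr = 0.5088

0.5088


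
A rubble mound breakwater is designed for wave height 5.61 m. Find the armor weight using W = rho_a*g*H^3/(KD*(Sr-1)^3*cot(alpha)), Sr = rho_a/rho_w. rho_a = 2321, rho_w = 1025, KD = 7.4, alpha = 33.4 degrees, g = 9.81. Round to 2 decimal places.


Sr = rho_a / rho_w = 2321 / 1025 = 2.264390
(Sr - 1) = 1.264390
(Sr - 1)^3 = 2.021359
cot(33.4) = 1 / tan(33.4) = 1 / 0.659379 = 1.516580
Numerator = 2321 * 9.81 * 5.61^3 = 4020061.8195
Denominator = 7.4 * 2.021359 * 1.516580 = 22.685081
W = 4020061.8195 / 22.685081
W = 177211.70 N

177211.70


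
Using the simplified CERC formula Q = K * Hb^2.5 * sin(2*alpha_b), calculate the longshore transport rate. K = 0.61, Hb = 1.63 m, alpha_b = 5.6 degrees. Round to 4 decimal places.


Q = K * Hb^2.5 * sin(2 * alpha_b)
Hb^2.5 = 1.63^2.5 = 3.392103
sin(2 * 5.6) = sin(11.2) = 0.194234
Q = 0.61 * 3.392103 * 0.194234
Q = 0.4019 m^3/s

0.4019


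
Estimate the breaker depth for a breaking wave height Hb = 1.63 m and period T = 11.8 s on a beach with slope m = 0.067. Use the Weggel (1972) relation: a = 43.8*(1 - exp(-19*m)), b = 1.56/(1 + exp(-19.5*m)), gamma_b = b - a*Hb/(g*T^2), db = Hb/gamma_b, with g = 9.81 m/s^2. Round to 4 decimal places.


a = 43.8 * (1 - exp(-19 * m))
exp(-19 * 0.067) = exp(-1.2730) = 0.279990
a = 43.8 * (1 - 0.279990) = 31.536421
b = 1.56 / (1 + exp(-19.5 * m))
exp(-19.5 * 0.067) = exp(-1.3065) = 0.270766
b = 1.56 / (1 + 0.270766) = 1.227606
Hb / (g * T^2) = 1.63 / (9.81 * 11.8^2) = 1.63 / 1365.9444 = 0.00119331
gamma_b = b - a * Hb/(g*T^2) = 1.227606 - 31.536421 * 0.00119331 = 1.189973
db = Hb / gamma_b = 1.63 / 1.189973
db = 1.3698 m

1.3698


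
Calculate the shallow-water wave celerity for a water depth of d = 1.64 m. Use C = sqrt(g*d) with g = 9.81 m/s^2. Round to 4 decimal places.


Using the shallow-water approximation:
C = sqrt(g * d) = sqrt(9.81 * 1.64)
C = sqrt(16.0884)
C = 4.0110 m/s

4.0110


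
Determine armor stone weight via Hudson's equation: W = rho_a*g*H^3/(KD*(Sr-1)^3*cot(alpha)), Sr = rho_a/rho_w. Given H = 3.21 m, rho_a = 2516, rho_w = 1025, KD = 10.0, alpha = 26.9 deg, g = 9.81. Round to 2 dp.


Sr = rho_a / rho_w = 2516 / 1025 = 2.454634
(Sr - 1) = 1.454634
(Sr - 1)^3 = 3.077948
cot(26.9) = 1 / tan(26.9) = 1 / 0.507329 = 1.971108
Numerator = 2516 * 9.81 * 3.21^3 = 816384.4828
Denominator = 10.0 * 3.077948 * 1.971108 = 60.669677
W = 816384.4828 / 60.669677
W = 13456.22 N

13456.22


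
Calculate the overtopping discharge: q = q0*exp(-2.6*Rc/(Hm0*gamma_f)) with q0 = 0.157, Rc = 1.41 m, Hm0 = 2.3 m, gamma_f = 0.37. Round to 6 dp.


q = q0 * exp(-2.6 * Rc / (Hm0 * gamma_f))
Exponent = -2.6 * 1.41 / (2.3 * 0.37)
= -2.6 * 1.41 / 0.8510
= -4.307873
exp(-4.307873) = 0.013462
q = 0.157 * 0.013462
q = 0.002114 m^3/s/m

0.002114


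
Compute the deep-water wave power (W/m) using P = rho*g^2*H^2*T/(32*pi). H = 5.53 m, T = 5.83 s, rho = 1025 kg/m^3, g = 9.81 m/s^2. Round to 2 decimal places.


P = rho * g^2 * H^2 * T / (32 * pi)
P = 1025 * 9.81^2 * 5.53^2 * 5.83 / (32 * pi)
P = 1025 * 96.2361 * 30.5809 * 5.83 / 100.53096
P = 174936.67 W/m

174936.67


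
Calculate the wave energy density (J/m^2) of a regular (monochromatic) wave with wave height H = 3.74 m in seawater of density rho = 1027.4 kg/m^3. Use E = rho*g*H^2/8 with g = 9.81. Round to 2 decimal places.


E = (1/8) * rho * g * H^2
E = (1/8) * 1027.4 * 9.81 * 3.74^2
E = 0.125 * 1027.4 * 9.81 * 13.9876
E = 17622.27 J/m^2

17622.27


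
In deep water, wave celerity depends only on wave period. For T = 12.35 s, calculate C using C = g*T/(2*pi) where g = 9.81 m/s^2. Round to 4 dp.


We use the deep-water celerity formula:
C = g * T / (2 * pi)
C = 9.81 * 12.35 / (2 * 3.14159...)
C = 121.153500 / 6.283185
C = 19.2822 m/s

19.2822


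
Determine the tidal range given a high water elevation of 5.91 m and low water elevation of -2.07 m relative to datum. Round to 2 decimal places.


Tidal range = High water - Low water
Tidal range = 5.91 - (-2.07)
Tidal range = 7.98 m

7.98


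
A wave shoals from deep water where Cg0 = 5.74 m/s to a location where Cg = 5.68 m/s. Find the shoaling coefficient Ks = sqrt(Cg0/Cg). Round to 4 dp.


Ks = sqrt(Cg0 / Cg)
Ks = sqrt(5.74 / 5.68)
Ks = sqrt(1.0106)
Ks = 1.0053

1.0053


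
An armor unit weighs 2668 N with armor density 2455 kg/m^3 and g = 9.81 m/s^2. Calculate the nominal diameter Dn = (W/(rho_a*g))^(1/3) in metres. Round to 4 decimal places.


V = W / (rho_a * g)
V = 2668 / (2455 * 9.81)
V = 2668 / 24083.55
V = 0.110781 m^3
Dn = V^(1/3) = 0.110781^(1/3)
Dn = 0.4803 m

0.4803


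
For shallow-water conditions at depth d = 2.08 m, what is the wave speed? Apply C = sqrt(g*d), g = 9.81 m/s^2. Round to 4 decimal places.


Using the shallow-water approximation:
C = sqrt(g * d) = sqrt(9.81 * 2.08)
C = sqrt(20.4048)
C = 4.5172 m/s

4.5172


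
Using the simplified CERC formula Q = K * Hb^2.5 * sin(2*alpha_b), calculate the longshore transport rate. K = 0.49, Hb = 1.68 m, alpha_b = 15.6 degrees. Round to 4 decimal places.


Q = K * Hb^2.5 * sin(2 * alpha_b)
Hb^2.5 = 1.68^2.5 = 3.658249
sin(2 * 15.6) = sin(31.2) = 0.518027
Q = 0.49 * 3.658249 * 0.518027
Q = 0.9286 m^3/s

0.9286


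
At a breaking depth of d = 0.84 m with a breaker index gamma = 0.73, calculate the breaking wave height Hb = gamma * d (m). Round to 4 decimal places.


Hb = gamma * d
Hb = 0.73 * 0.84
Hb = 0.6132 m

0.6132


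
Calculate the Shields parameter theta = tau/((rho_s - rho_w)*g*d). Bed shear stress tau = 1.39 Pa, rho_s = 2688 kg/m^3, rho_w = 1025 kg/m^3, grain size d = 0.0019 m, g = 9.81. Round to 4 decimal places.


theta = tau / ((rho_s - rho_w) * g * d)
rho_s - rho_w = 2688 - 1025 = 1663
Denominator = 1663 * 9.81 * 0.0019 = 30.996657
theta = 1.39 / 30.996657
theta = 0.0448

0.0448


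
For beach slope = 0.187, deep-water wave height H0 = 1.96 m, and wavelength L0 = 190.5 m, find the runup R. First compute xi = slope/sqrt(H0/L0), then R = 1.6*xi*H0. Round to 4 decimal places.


xi = slope / sqrt(H0/L0)
H0/L0 = 1.96/190.5 = 0.010289
sqrt(0.010289) = 0.101433
xi = 0.187 / 0.101433 = 1.843576
R = 1.6 * xi * H0 = 1.6 * 1.843576 * 1.96
R = 5.7815 m

5.7815


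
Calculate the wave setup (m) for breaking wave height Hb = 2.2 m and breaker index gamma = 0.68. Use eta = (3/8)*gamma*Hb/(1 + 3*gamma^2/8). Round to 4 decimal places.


eta = (3/8) * gamma * Hb / (1 + 3*gamma^2/8)
Numerator = (3/8) * 0.68 * 2.2 = 0.561000
Denominator = 1 + 3*0.68^2/8 = 1 + 0.173400 = 1.173400
eta = 0.561000 / 1.173400
eta = 0.4781 m

0.4781


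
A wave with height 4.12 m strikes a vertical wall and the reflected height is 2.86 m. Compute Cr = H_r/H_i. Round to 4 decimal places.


Cr = H_r / H_i
Cr = 2.86 / 4.12
Cr = 0.6942

0.6942


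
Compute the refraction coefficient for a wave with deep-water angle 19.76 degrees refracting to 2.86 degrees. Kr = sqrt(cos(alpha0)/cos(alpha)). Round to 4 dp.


Kr = sqrt(cos(alpha0) / cos(alpha))
cos(19.76) = 0.941117
cos(2.86) = 0.998754
Kr = sqrt(0.941117 / 0.998754)
Kr = sqrt(0.942291)
Kr = 0.9707

0.9707


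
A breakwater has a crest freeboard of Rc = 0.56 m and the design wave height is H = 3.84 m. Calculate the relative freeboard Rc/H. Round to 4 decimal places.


Relative freeboard = Rc / H
= 0.56 / 3.84
= 0.1458

0.1458


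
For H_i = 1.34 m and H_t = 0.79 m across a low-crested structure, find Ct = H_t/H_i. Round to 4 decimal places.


Ct = H_t / H_i
Ct = 0.79 / 1.34
Ct = 0.5896

0.5896


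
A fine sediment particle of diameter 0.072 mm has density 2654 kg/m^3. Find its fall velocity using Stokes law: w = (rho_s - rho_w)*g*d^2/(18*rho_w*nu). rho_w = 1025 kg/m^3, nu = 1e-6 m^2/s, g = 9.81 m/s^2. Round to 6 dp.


w = (rho_s - rho_w) * g * d^2 / (18 * rho_w * nu)
d = 0.072 mm = 0.000072 m
rho_s - rho_w = 2654 - 1025 = 1629
Numerator = 1629 * 9.81 * (0.000072)^2 = 0.000082842860
Denominator = 18 * 1025 * 1e-6 = 0.018450
w = 0.004490 m/s

0.004490


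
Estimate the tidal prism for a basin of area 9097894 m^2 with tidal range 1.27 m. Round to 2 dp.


Tidal prism = Area * Tidal range
P = 9097894 * 1.27
P = 11554325.38 m^3

11554325.38


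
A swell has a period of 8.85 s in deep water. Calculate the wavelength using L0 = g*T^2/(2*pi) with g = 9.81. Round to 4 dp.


L0 = g * T^2 / (2 * pi)
L0 = 9.81 * 8.85^2 / (2 * pi)
L0 = 9.81 * 78.3225 / 6.28319
L0 = 768.3437 / 6.28319
L0 = 122.2857 m

122.2857


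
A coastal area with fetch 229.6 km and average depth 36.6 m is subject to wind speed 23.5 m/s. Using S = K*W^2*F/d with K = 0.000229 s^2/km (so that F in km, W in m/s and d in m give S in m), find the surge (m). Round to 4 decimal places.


S = K * W^2 * F / d
W^2 = 23.5^2 = 552.25
S = 0.000229 * 552.25 * 229.6 / 36.6
Numerator = 0.000229 * 552.25 * 229.6 = 29.036421
S = 29.036421 / 36.6 = 0.7933 m

0.7933


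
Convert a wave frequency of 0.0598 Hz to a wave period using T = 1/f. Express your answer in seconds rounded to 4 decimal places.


T = 1 / f
T = 1 / 0.0598
T = 16.7224 s

16.7224


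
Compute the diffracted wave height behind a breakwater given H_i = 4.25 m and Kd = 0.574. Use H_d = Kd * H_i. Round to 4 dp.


H_d = Kd * H_i
H_d = 0.574 * 4.25
H_d = 2.4395 m

2.4395


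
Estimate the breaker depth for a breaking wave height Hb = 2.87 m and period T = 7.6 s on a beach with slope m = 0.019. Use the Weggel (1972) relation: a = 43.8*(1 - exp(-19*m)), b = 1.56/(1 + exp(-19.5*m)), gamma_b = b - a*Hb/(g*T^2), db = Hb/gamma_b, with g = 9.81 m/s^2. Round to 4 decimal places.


a = 43.8 * (1 - exp(-19 * m))
exp(-19 * 0.019) = exp(-0.3610) = 0.696979
a = 43.8 * (1 - 0.696979) = 13.272320
b = 1.56 / (1 + exp(-19.5 * m))
exp(-19.5 * 0.019) = exp(-0.3705) = 0.690389
b = 1.56 / (1 + 0.690389) = 0.922864
Hb / (g * T^2) = 2.87 / (9.81 * 7.6^2) = 2.87 / 566.6256 = 0.00506507
gamma_b = b - a * Hb/(g*T^2) = 0.922864 - 13.272320 * 0.00506507 = 0.855639
db = Hb / gamma_b = 2.87 / 0.855639
db = 3.3542 m

3.3542


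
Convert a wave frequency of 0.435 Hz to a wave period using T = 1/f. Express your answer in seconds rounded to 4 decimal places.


T = 1 / f
T = 1 / 0.435
T = 2.2989 s

2.2989


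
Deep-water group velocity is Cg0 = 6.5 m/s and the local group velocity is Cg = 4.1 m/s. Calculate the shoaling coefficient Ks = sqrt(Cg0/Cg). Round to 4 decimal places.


Ks = sqrt(Cg0 / Cg)
Ks = sqrt(6.5 / 4.1)
Ks = sqrt(1.5854)
Ks = 1.2591

1.2591


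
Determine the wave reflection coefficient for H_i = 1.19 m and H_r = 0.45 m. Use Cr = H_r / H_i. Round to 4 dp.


Cr = H_r / H_i
Cr = 0.45 / 1.19
Cr = 0.3782

0.3782


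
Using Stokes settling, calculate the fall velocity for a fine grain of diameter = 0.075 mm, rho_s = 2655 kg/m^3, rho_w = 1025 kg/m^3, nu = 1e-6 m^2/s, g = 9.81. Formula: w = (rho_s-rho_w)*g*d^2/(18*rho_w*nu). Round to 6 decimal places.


w = (rho_s - rho_w) * g * d^2 / (18 * rho_w * nu)
d = 0.075 mm = 0.000075 m
rho_s - rho_w = 2655 - 1025 = 1630
Numerator = 1630 * 9.81 * (0.000075)^2 = 0.000089945437
Denominator = 18 * 1025 * 1e-6 = 0.018450
w = 0.004875 m/s

0.004875


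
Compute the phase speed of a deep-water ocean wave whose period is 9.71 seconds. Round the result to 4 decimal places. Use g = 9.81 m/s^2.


We use the deep-water celerity formula:
C = g * T / (2 * pi)
C = 9.81 * 9.71 / (2 * 3.14159...)
C = 95.255100 / 6.283185
C = 15.1603 m/s

15.1603


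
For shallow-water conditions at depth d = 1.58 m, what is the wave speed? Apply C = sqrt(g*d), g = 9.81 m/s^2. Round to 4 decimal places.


Using the shallow-water approximation:
C = sqrt(g * d) = sqrt(9.81 * 1.58)
C = sqrt(15.4998)
C = 3.9370 m/s

3.9370


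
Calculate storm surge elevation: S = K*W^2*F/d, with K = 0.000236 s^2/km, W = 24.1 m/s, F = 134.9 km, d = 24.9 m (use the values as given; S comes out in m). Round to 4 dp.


S = K * W^2 * F / d
W^2 = 24.1^2 = 580.81
S = 0.000236 * 580.81 * 134.9 / 24.9
Numerator = 0.000236 * 580.81 * 134.9 = 18.490899
S = 18.490899 / 24.9 = 0.7426 m

0.7426


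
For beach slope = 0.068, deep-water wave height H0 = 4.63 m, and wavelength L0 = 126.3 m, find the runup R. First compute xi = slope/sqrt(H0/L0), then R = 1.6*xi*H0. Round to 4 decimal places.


xi = slope / sqrt(H0/L0)
H0/L0 = 4.63/126.3 = 0.036659
sqrt(0.036659) = 0.191465
xi = 0.068 / 0.191465 = 0.355157
R = 1.6 * xi * H0 = 1.6 * 0.355157 * 4.63
R = 2.6310 m

2.6310


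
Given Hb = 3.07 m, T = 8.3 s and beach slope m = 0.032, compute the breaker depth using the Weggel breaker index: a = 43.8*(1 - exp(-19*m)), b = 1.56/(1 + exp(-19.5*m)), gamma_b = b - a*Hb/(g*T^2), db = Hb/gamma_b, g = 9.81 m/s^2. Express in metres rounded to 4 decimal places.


a = 43.8 * (1 - exp(-19 * m))
exp(-19 * 0.032) = exp(-0.6080) = 0.544439
a = 43.8 * (1 - 0.544439) = 19.953587
b = 1.56 / (1 + exp(-19.5 * m))
exp(-19.5 * 0.032) = exp(-0.6240) = 0.535797
b = 1.56 / (1 + 0.535797) = 1.015759
Hb / (g * T^2) = 3.07 / (9.81 * 8.3^2) = 3.07 / 675.8109 = 0.00454269
gamma_b = b - a * Hb/(g*T^2) = 1.015759 - 19.953587 * 0.00454269 = 0.925116
db = Hb / gamma_b = 3.07 / 0.925116
db = 3.3185 m

3.3185


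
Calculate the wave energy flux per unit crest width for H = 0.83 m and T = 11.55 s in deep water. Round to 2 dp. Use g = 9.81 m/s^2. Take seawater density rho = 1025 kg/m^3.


P = rho * g^2 * H^2 * T / (32 * pi)
P = 1025 * 9.81^2 * 0.83^2 * 11.55 / (32 * pi)
P = 1025 * 96.2361 * 0.6889 * 11.55 / 100.53096
P = 7807.29 W/m

7807.29


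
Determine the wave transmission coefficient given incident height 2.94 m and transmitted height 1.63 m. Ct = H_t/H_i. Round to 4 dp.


Ct = H_t / H_i
Ct = 1.63 / 2.94
Ct = 0.5544

0.5544


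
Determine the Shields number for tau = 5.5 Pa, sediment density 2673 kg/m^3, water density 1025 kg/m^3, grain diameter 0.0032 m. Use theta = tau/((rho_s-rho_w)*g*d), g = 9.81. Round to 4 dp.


theta = tau / ((rho_s - rho_w) * g * d)
rho_s - rho_w = 2673 - 1025 = 1648
Denominator = 1648 * 9.81 * 0.0032 = 51.734016
theta = 5.5 / 51.734016
theta = 0.1063

0.1063


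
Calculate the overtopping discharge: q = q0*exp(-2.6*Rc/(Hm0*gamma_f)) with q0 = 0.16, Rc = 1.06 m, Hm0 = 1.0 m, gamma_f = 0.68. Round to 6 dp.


q = q0 * exp(-2.6 * Rc / (Hm0 * gamma_f))
Exponent = -2.6 * 1.06 / (1.0 * 0.68)
= -2.6 * 1.06 / 0.6800
= -4.052941
exp(-4.052941) = 0.017371
q = 0.16 * 0.017371
q = 0.002779 m^3/s/m

0.002779


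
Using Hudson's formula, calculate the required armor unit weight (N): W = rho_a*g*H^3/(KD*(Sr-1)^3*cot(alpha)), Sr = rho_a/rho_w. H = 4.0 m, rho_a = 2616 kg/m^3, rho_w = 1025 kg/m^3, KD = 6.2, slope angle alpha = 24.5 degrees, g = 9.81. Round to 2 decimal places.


Sr = rho_a / rho_w = 2616 / 1025 = 2.552195
(Sr - 1) = 1.552195
(Sr - 1)^3 = 3.739719
cot(24.5) = 1 / tan(24.5) = 1 / 0.455726 = 2.194300
Numerator = 2616 * 9.81 * 4.0^3 = 1642429.4400
Denominator = 6.2 * 3.739719 * 2.194300 = 50.877596
W = 1642429.4400 / 50.877596
W = 32281.98 N

32281.98


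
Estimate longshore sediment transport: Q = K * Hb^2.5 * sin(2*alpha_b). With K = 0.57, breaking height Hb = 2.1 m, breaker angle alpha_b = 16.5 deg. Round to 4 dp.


Q = K * Hb^2.5 * sin(2 * alpha_b)
Hb^2.5 = 2.1^2.5 = 6.390697
sin(2 * 16.5) = sin(33.0) = 0.544639
Q = 0.57 * 6.390697 * 0.544639
Q = 1.9840 m^3/s

1.9840


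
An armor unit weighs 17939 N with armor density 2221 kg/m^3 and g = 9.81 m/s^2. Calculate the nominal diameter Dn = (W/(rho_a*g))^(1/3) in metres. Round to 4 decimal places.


V = W / (rho_a * g)
V = 17939 / (2221 * 9.81)
V = 17939 / 21788.01
V = 0.823343 m^3
Dn = V^(1/3) = 0.823343^(1/3)
Dn = 0.9373 m

0.9373


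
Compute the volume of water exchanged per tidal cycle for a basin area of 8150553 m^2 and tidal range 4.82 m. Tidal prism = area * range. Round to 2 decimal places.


Tidal prism = Area * Tidal range
P = 8150553 * 4.82
P = 39285665.46 m^3

39285665.46


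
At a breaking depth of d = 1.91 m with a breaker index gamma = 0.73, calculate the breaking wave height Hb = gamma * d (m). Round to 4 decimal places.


Hb = gamma * d
Hb = 0.73 * 1.91
Hb = 1.3943 m

1.3943


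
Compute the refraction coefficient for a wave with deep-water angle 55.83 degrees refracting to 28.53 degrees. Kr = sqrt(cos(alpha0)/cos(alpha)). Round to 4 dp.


Kr = sqrt(cos(alpha0) / cos(alpha))
cos(55.83) = 0.561650
cos(28.53) = 0.878567
Kr = sqrt(0.561650 / 0.878567)
Kr = sqrt(0.639280)
Kr = 0.7995

0.7995


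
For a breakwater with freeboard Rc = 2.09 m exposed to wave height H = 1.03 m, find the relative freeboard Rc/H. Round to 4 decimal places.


Relative freeboard = Rc / H
= 2.09 / 1.03
= 2.0291

2.0291


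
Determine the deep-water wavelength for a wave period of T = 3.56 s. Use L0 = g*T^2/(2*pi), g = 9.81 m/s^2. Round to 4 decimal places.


L0 = g * T^2 / (2 * pi)
L0 = 9.81 * 3.56^2 / (2 * pi)
L0 = 9.81 * 12.6736 / 6.28319
L0 = 124.3280 / 6.28319
L0 = 19.7874 m

19.7874


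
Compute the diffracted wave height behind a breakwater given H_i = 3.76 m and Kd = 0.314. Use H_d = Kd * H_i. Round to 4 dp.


H_d = Kd * H_i
H_d = 0.314 * 3.76
H_d = 1.1806 m

1.1806


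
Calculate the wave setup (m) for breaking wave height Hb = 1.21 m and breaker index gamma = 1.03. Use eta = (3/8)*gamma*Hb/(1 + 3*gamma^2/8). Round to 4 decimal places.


eta = (3/8) * gamma * Hb / (1 + 3*gamma^2/8)
Numerator = (3/8) * 1.03 * 1.21 = 0.467362
Denominator = 1 + 3*1.03^2/8 = 1 + 0.397838 = 1.397838
eta = 0.467362 / 1.397838
eta = 0.3343 m

0.3343


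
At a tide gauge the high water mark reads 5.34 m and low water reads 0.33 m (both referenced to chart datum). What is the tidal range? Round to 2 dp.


Tidal range = High water - Low water
Tidal range = 5.34 - (0.33)
Tidal range = 5.01 m

5.01


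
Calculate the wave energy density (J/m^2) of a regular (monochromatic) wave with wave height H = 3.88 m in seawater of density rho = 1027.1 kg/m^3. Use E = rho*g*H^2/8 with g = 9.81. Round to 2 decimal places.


E = (1/8) * rho * g * H^2
E = (1/8) * 1027.1 * 9.81 * 3.88^2
E = 0.125 * 1027.1 * 9.81 * 15.0544
E = 18960.74 J/m^2

18960.74
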